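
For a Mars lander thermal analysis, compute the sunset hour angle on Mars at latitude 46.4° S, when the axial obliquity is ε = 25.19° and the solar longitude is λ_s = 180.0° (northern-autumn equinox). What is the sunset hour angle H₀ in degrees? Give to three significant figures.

H₀ = 90.0°

Solar declination: sin δ = sin ε · sin λ_s = sin 25.19° × sin 180.0° = 0.00000, so δ = +0.000°.
cos H₀ = −tan φ · tan δ = −tan(-46.4°) × tan(+0.000°) = 0.0000, so H₀ = 1.5708 rad = 90.00°.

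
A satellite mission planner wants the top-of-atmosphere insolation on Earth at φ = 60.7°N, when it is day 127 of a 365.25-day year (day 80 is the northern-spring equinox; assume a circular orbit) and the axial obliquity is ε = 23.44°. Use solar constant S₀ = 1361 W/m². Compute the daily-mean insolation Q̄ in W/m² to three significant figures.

Solar longitude: λ_s = 360° × (127 − 80)/365.25 = 46.324°.
sin δ = sin 23.44° × sin 46.324° = 0.28771, so δ = +16.721°.
cos H₀ = −tan(+60.7°) tan(+16.721°) = -0.5353, H₀ = 2.1357 rad.
Bracket: H₀ sin φ sin δ + cos φ cos δ sin H₀ = 2.1357×0.87207×0.28771 + 0.48938×0.95772×0.84465 = 0.535854 + 0.395878 = 0.931732.
Q̄ = (S₀/π) × [bracket] = (1361/π) × 0.931732 = 403.6 W/m².

Q̄ ≈ 404 W/m²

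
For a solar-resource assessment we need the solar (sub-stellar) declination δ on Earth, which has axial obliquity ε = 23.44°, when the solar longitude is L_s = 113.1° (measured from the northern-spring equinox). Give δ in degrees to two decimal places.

δ = +21.46°

sin δ = sin ε · sin L_s = sin 23.44° × sin 113.1° = 0.365894.
δ = arcsin(0.365894) = +21.46°.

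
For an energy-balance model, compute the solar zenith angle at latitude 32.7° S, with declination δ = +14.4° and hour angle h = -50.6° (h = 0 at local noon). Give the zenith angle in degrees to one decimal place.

θ_z = 67.5°

cos θ_z = sin φ sin δ + cos φ cos δ cos h = -0.134352 + 0.517352 = 0.383000.
θ_z = arccos(0.383000) = 67.5°.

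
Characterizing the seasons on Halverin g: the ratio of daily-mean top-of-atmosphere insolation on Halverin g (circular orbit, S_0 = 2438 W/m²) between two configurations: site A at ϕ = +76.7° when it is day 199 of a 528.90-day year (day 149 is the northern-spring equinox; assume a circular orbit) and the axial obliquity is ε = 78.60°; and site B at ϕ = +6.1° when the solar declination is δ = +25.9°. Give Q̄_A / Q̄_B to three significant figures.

— Configuration A (ϕ=+76.7°):
Solar longitude: L_s = 360° × (199 − 149)/528.90 = 34.033°.
sin δ = sin 78.60° × sin 34.033° = 0.54863, so δ = +33.273°.
cos h₀ = −tan(+76.7°) tan(+33.273°) = -2.7759 ≤ −1 ⇒ polar day, h₀ = π.
Bracket: h₀ sin ϕ sin δ + cos ϕ cos δ sin h₀ = 3.1416×0.97318×0.54863 + 0.23005×0.83607×0.00000 = 1.677350 + 0.000000 = 1.677350.
Q̄ = (S_0/π) × [bracket] = (2438/π) × 1.677350 = 1301.7 W/m².
— Configuration B (ϕ=+6.1°):
cos h₀ = −tan(+6.1°) tan(+25.900°) = -0.0519, h₀ = 1.6227 rad.
Bracket: h₀ sin ϕ sin δ + cos ϕ cos δ sin h₀ = 1.6227×0.10626×0.43680 + 0.99434×0.89956×0.99865 = 0.075317 + 0.893261 = 0.968578.
Q̄ = (S_0/π) × [bracket] = (2438/π) × 0.968578 = 751.65 W/m².
Ratio Q̄_A / Q̄_B = 1301.7 / 751.65 = 1.732.

Q̄_A / Q̄_B ≈ 1.73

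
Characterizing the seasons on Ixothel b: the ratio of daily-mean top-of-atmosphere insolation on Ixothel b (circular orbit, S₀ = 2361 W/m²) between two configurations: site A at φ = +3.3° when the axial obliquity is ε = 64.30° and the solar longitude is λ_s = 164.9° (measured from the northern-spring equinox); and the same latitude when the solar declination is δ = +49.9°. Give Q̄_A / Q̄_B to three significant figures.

Q̄_A / Q̄_B ≈ 1.39

— Configuration A (φ=+3.3°):
Solar declination: sin δ = sin ε · sin λ_s = sin 64.30° × sin 164.9° = 0.23473, so δ = +13.576°.
cos H₀ = −tan(+3.3°) tan(+13.576°) = -0.0139, H₀ = 1.5847 rad.
Bracket: H₀ sin φ sin δ + cos φ cos δ sin H₀ = 1.5847×0.05756×0.23473 + 0.99834×0.97206×0.99990 = 0.021411 + 0.970349 = 0.991760.
Q̄ = (S₀/π) × [bracket] = (2361/π) × 0.991760 = 745.34 W/m².
— Configuration B (φ=+3.3°):
cos H₀ = −tan(+3.3°) tan(+49.900°) = -0.0685, H₀ = 1.6393 rad.
Bracket: H₀ sin φ sin δ + cos φ cos δ sin H₀ = 1.6393×0.05756×0.76492 + 0.99834×0.64412×0.99765 = 0.072176 + 0.641540 = 0.713716.
Q̄ = (S₀/π) × [bracket] = (2361/π) × 0.713716 = 536.38 W/m².
Ratio Q̄_A / Q̄_B = 745.34 / 536.38 = 1.390.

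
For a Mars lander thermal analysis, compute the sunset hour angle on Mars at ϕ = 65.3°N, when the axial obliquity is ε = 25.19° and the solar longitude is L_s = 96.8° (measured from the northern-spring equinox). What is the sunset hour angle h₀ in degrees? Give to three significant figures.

Solar declination: sin δ = sin ε · sin L_s = sin 25.19° × sin 96.8° = 0.42263, so δ = +25.001°.
Sunrise equation: cos h₀ = −tan ϕ · tan δ = -1.0139 ≤ −1, so the Sun never sets (polar day) and h₀ = π.

h₀ = 180°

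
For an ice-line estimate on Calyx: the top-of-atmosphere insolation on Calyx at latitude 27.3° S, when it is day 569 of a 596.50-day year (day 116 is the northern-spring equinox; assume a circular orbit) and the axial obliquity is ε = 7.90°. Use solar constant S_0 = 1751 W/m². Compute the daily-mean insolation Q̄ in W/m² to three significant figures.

Q̄ ≈ 547 W/m²

Solar longitude: L_s = 360° × (569 − 116)/596.50 = 273.395°.
sin δ = sin 7.90° × sin 273.395° = -0.13720, so δ = -7.886°.
cos h₀ = −tan(-27.3°) tan(-7.886°) = -0.0715, h₀ = 1.6423 rad.
Bracket: h₀ sin ϕ sin δ + cos ϕ cos δ sin h₀ = 1.6423×-0.45865×-0.13720 + 0.88862×0.99054×0.99744 = 0.103345 + 0.877960 = 0.981305.
Q̄ = (S_0/π) × [bracket] = (1751/π) × 0.981305 = 546.9 W/m².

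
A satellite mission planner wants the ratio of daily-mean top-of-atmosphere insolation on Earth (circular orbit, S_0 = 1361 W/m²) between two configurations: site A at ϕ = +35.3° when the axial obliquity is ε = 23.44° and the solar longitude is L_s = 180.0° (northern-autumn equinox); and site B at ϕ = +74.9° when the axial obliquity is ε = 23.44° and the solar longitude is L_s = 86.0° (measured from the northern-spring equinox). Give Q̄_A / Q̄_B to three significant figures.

Q̄_A / Q̄_B ≈ 0.678

— Configuration A (ϕ=+35.3°):
Solar declination: sin δ = sin ε · sin L_s = sin 23.44° × sin 180.0° = 0.00000, so δ = +0.000°.
cos h₀ = −tan(+35.3°) tan(+0.000°) = -0.0000, h₀ = 1.5708 rad.
Bracket: h₀ sin ϕ sin δ + cos ϕ cos δ sin h₀ = 1.5708×0.57786×0.00000 + 0.81614×1.00000×1.00000 = 0.000000 + 0.816140 = 0.816140.
Q̄ = (S_0/π) × [bracket] = (1361/π) × 0.816140 = 353.57 W/m².
— Configuration B (ϕ=+74.9°):
Solar declination: sin δ = sin ε · sin L_s = sin 23.44° × sin 86.0° = 0.39682, so δ = +23.380°.
cos h₀ = −tan(+74.9°) tan(+23.380°) = -1.6022 ≤ −1 ⇒ polar day, h₀ = π.
Bracket: h₀ sin ϕ sin δ + cos ϕ cos δ sin h₀ = 3.1416×0.96547×0.39682 + 0.26050×0.91790×0.00000 = 1.203603 + 0.000000 = 1.203603.
Q̄ = (S_0/π) × [bracket] = (1361/π) × 1.203603 = 521.42 W/m².
Ratio Q̄_A / Q̄_B = 353.57 / 521.42 = 0.6781.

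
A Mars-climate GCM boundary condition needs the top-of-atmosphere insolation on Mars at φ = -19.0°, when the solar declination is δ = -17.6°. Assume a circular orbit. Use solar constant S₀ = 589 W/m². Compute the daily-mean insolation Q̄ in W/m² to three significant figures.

cos H₀ = −tan(-19.0°) tan(-17.600°) = -0.1092, H₀ = 1.6802 rad.
Bracket: H₀ sin φ sin δ + cos φ cos δ sin H₀ = 1.6802×-0.32557×-0.30237 + 0.94552×0.95319×0.99402 = 0.165403 + 0.895871 = 1.061274.
Q̄ = (S₀/π) × [bracket] = (589/π) × 1.061274 = 199.0 W/m².

Q̄ ≈ 199 W/m²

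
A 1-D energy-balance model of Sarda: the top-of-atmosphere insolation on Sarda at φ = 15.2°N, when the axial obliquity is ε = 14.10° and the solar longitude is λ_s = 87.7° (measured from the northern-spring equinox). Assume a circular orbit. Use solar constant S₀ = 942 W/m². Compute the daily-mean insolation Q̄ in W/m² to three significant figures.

Solar declination: sin δ = sin ε · sin λ_s = sin 14.10° × sin 87.7° = 0.24342, so δ = +14.088°.
cos H₀ = −tan(+15.2°) tan(+14.088°) = -0.0682, H₀ = 1.6390 rad.
Bracket: H₀ sin φ sin δ + cos φ cos δ sin H₀ = 1.6390×0.26219×0.24342 + 0.96502×0.96992×0.99767 = 0.104605 + 0.933811 = 1.038416.
Q̄ = (S₀/π) × [bracket] = (942/π) × 1.038416 = 311.4 W/m².

Q̄ ≈ 311 W/m²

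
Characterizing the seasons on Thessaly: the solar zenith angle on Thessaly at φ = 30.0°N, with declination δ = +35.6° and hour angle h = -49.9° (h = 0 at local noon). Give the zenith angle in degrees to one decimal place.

cos θ_z = sin φ sin δ + cos φ cos δ cos h = 0.291061 + 0.453570 = 0.744631.
θ_z = arccos(0.744631) = 41.9°.

θ_z = 41.9°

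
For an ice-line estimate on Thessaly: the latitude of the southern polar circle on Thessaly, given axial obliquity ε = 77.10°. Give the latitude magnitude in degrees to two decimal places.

12.90°

The polar circle is the lowest latitude that experiences at least one full rotation of continuous darkness at the northern-summer solstice; it lies at |φ| = 90° − ε = 90° − 77.10° = 12.90°.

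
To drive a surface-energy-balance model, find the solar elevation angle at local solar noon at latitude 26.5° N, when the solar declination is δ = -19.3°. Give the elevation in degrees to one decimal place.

44.2°

At local noon the hour angle is zero, so the zenith angle equals |φ − δ| = |+26.5° − (-19.300°)| = 45.800°.
Elevation = 90° − 45.800° = 44.2°.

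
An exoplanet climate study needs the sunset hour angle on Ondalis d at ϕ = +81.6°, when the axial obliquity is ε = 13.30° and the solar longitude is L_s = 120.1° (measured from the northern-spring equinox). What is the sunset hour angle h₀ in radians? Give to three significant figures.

Solar declination: sin δ = sin ε · sin L_s = sin 13.30° × sin 120.1° = 0.19903, so δ = +11.480°.
Sunrise equation: cos h₀ = −tan ϕ · tan δ = -1.3753 ≤ −1, so the host star never sets (polar day) and h₀ = π.

h₀ = 3.14 rad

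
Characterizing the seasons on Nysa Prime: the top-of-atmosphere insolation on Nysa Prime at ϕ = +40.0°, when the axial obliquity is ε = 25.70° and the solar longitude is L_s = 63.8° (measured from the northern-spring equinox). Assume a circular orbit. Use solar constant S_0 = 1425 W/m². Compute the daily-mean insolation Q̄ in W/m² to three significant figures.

Solar declination: sin δ = sin ε · sin L_s = sin 25.70° × sin 63.8° = 0.38910, so δ = +22.899°.
cos h₀ = −tan(+40.0°) tan(+22.899°) = -0.3544, h₀ = 1.9331 rad.
Bracket: h₀ sin ϕ sin δ + cos ϕ cos δ sin h₀ = 1.9331×0.64279×0.38910 + 0.76604×0.92119×0.93508 = 0.483487 + 0.659856 = 1.143343.
Q̄ = (S_0/π) × [bracket] = (1425/π) × 1.143343 = 518.6 W/m².

Q̄ ≈ 519 W/m²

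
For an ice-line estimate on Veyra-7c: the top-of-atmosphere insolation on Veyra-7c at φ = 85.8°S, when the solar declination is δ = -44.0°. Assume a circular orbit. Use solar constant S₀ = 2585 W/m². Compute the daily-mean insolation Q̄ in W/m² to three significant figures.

Q̄ ≈ 1.79e+03 W/m²

cos H₀ = −tan(-85.8°) tan(-44.000°) = -13.1502 ≤ −1 ⇒ polar day, H₀ = π.
Bracket: H₀ sin φ sin δ + cos φ cos δ sin H₀ = 3.1416×-0.99731×-0.69466 + 0.07324×0.71934×0.00000 = 2.176473 + 0.000000 = 2.176473.
Q̄ = (S₀/π) × [bracket] = (2585/π) × 2.176473 = 1791 W/m².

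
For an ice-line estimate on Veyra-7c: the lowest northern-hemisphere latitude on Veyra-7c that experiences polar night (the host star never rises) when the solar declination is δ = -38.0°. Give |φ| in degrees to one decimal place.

Polar night requires cos H₀ = −tan φ tan δ ≥ 1, i.e. tan φ tan δ ≤ −1.
The boundary is |tan φ| · |tan δ| = 1, so |φ| = 90° − |δ| = 90° − 38.0° = 52.0° in the northern hemisphere.

|φ| = 52.0°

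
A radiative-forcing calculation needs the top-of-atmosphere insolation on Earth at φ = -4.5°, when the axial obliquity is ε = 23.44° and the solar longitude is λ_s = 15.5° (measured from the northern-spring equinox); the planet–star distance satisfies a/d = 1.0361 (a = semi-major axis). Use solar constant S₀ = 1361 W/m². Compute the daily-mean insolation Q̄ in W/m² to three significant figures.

Solar declination: sin δ = sin ε · sin λ_s = sin 23.44° × sin 15.5° = 0.10630, so δ = +6.102°.
cos H₀ = −tan(-4.5°) tan(+6.102°) = 0.0084, H₀ = 1.5624 rad.
Bracket: H₀ sin φ sin δ + cos φ cos δ sin H₀ = 1.5624×-0.07846×0.10630 + 0.99692×0.99433×0.99996 = -0.013031 + 0.991228 = 0.978197.
Inverse-square distance factor (a/d)² = 1.0361² = 1.073503.
Q̄ = (S₀/π) × 1.073503 × [bracket] = (1361/π) × 1.073503 × 0.978197 = 454.9 W/m².

Q̄ ≈ 455 W/m²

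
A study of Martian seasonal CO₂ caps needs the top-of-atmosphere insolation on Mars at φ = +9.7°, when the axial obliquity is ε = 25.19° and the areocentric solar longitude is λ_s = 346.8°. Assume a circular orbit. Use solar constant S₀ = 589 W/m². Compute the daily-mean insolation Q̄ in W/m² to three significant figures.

Q̄ ≈ 179 W/m²

sin δ = sin 25.19° × sin 346.8° = -0.09719, so δ = -5.577°.
cos H₀ = −tan(+9.7°) tan(-5.577°) = 0.0167, H₀ = 1.5541 rad.
Bracket: H₀ sin φ sin δ + cos φ cos δ sin H₀ = 1.5541×0.16849×-0.09719 + 0.98570×0.99527×0.99986 = -0.025449 + 0.980900 = 0.955451.
Q̄ = (S₀/π) × [bracket] = (589/π) × 0.955451 = 179.1 W/m².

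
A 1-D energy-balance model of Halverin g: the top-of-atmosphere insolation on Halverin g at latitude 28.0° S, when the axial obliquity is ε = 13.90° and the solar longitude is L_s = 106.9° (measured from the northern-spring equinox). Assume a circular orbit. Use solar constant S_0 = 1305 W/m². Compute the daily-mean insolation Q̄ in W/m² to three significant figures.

Solar declination: sin δ = sin ε · sin L_s = sin 13.90° × sin 106.9° = 0.22985, so δ = +13.288°.
cos h₀ = −tan(-28.0°) tan(+13.288°) = 0.1256, h₀ = 1.4449 rad.
Bracket: h₀ sin ϕ sin δ + cos ϕ cos δ sin h₀ = 1.4449×-0.46947×0.22985 + 0.88295×0.97323×0.99208 = -0.155916 + 0.852508 = 0.696592.
Q̄ = (S_0/π) × [bracket] = (1305/π) × 0.696592 = 289.4 W/m².

Q̄ ≈ 289 W/m²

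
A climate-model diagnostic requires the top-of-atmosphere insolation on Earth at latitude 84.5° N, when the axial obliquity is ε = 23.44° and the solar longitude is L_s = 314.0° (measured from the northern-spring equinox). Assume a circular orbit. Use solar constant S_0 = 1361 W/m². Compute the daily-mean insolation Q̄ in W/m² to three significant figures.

Q̄ ≈ 0.00 W/m²

Solar declination: sin δ = sin ε · sin L_s = sin 23.44° × sin 314.0° = -0.28615, so δ = -16.627°.
cos h₀ = −tan(+84.5°) tan(-16.627°) = 3.1014 ≥ 1 ⇒ polar night, h₀ = 0 and Q̄ = 0.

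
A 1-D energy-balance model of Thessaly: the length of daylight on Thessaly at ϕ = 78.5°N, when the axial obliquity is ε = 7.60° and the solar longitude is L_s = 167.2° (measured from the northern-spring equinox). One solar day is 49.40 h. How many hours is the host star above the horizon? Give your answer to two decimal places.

26.97 h

Solar declination: sin δ = sin ε · sin L_s = sin 7.60° × sin 167.2° = 0.02930, so δ = +1.679°.
cos h₀ = −tan ϕ · tan δ = −tan(+78.5°) × tan(+1.679°) = -0.1441, so h₀ = 1.7154 rad = 98.28°.
Daylight = 2h₀/(2π) × 49.40 h = (1.7154/π) × 49.40 = 26.97 h.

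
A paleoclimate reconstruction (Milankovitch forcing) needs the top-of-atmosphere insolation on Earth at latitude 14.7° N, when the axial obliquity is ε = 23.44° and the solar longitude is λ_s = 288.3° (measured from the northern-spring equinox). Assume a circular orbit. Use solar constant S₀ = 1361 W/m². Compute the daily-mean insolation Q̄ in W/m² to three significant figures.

Q̄ ≈ 325 W/m²

Solar declination: sin δ = sin ε · sin λ_s = sin 23.44° × sin 288.3° = -0.37767, so δ = -22.189°.
cos H₀ = −tan(+14.7°) tan(-22.189°) = 0.1070, H₀ = 1.4636 rad.
Bracket: H₀ sin φ sin δ + cos φ cos δ sin H₀ = 1.4636×0.25376×-0.37767 + 0.96727×0.92594×0.99426 = -0.140268 + 0.890493 = 0.750225.
Q̄ = (S₀/π) × [bracket] = (1361/π) × 0.750225 = 325.0 W/m².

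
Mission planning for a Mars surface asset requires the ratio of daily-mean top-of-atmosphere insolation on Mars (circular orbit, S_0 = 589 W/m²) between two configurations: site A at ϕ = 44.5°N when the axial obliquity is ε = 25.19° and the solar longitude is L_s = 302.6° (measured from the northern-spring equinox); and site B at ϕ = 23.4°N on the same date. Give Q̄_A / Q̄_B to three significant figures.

— Configuration A (ϕ=+44.5°):
Solar declination: sin δ = sin ε · sin L_s = sin 25.19° × sin 302.6° = -0.35857, so δ = -21.012°.
cos h₀ = −tan(+44.5°) tan(-21.012°) = 0.3775, h₀ = 1.1837 rad.
Bracket: h₀ sin ϕ sin δ + cos ϕ cos δ sin h₀ = 1.1837×0.70091×-0.35857 + 0.71325×0.93350×0.92603 = -0.297494 + 0.616568 = 0.319074.
Q̄ = (S_0/π) × [bracket] = (589/π) × 0.319074 = 59.821 W/m².
— Configuration B (ϕ=+23.4°):
cos h₀ = −tan(+23.4°) tan(-21.012°) = 0.1662, h₀ = 1.4038 rad.
Bracket: h₀ sin ϕ sin δ + cos ϕ cos δ sin h₀ = 1.4038×0.39715×-0.35857 + 0.91775×0.93350×0.98609 = -0.199910 + 0.844803 = 0.644893.
Q̄ = (S_0/π) × [bracket] = (589/π) × 0.644893 = 120.91 W/m².
Ratio Q̄_A / Q̄_B = 59.821 / 120.91 = 0.4948.

Q̄_A / Q̄_B ≈ 0.495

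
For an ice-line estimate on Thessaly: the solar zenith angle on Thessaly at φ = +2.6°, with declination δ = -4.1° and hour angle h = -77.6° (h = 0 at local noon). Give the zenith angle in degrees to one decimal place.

θ_z = 77.8°

cos θ_z = sin φ sin δ + cos φ cos δ cos h = -0.003243 + 0.213965 = 0.210722.
θ_z = arccos(0.210722) = 77.8°.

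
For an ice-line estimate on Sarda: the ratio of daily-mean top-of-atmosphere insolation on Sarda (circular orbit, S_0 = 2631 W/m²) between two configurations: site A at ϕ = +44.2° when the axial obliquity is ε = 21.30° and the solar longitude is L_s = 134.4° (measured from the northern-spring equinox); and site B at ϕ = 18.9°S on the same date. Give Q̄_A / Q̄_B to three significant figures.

— Configuration A (ϕ=+44.2°):
Solar declination: sin δ = sin ε · sin L_s = sin 21.30° × sin 134.4° = 0.25953, so δ = +15.042°.
cos h₀ = −tan(+44.2°) tan(+15.042°) = -0.2613, h₀ = 1.8352 rad.
Bracket: h₀ sin ϕ sin δ + cos ϕ cos δ sin h₀ = 1.8352×0.69717×0.25953 + 0.71691×0.96573×0.96525 = 0.332055 + 0.668283 = 1.000338.
Q̄ = (S_0/π) × [bracket] = (2631/π) × 1.000338 = 837.76 W/m².
— Configuration B (ϕ=-18.9°):
cos h₀ = −tan(-18.9°) tan(+15.042°) = 0.0920, h₀ = 1.4787 rad.
Bracket: h₀ sin ϕ sin δ + cos ϕ cos δ sin h₀ = 1.4787×-0.32392×0.25953 + 0.94609×0.96573×0.99576 = -0.124310 + 0.909794 = 0.785484.
Q̄ = (S_0/π) × [bracket] = (2631/π) × 0.785484 = 657.82 W/m².
Ratio Q̄_A / Q̄_B = 837.76 / 657.82 = 1.274.

Q̄_A / Q̄_B ≈ 1.27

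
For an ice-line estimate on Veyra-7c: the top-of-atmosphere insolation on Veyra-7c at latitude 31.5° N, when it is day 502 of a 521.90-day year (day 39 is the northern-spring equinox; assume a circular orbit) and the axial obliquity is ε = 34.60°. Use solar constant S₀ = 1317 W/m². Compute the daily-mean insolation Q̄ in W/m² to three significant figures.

Q̄ ≈ 215 W/m²

Solar longitude: λ_s = 360° × (502 − 39)/521.90 = 319.372°.
sin δ = sin 34.60° × sin 319.372° = -0.36975, so δ = -21.700°.
cos H₀ = −tan(+31.5°) tan(-21.700°) = 0.2439, H₀ = 1.3244 rad.
Bracket: H₀ sin φ sin δ + cos φ cos δ sin H₀ = 1.3244×0.52250×-0.36975 + 0.85264×0.92913×0.96981 = -0.255867 + 0.768296 = 0.512429.
Q̄ = (S₀/π) × [bracket] = (1317/π) × 0.512429 = 214.8 W/m².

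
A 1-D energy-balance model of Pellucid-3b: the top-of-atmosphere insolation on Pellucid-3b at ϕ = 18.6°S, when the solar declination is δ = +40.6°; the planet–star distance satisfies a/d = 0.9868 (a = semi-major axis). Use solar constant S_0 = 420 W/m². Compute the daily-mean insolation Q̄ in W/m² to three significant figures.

cos h₀ = −tan(-18.6°) tan(+40.600°) = 0.2884, h₀ = 1.2782 rad.
Bracket: h₀ sin ϕ sin δ + cos ϕ cos δ sin h₀ = 1.2782×-0.31896×0.65077 + 0.94777×0.75927×0.95750 = -0.265315 + 0.689030 = 0.423715.
Inverse-square distance factor (a/d)² = 0.9868² = 0.973774.
Q̄ = (S_0/π) × 0.973774 × [bracket] = (420/π) × 0.973774 × 0.423715 = 55.16 W/m².

Q̄ ≈ 55.2 W/m²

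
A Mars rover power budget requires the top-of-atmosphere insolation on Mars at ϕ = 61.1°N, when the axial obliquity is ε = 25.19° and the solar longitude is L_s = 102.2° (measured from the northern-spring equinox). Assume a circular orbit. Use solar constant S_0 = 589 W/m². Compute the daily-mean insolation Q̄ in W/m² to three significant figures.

Solar declination: sin δ = sin ε · sin L_s = sin 25.19° × sin 102.2° = 0.41601, so δ = +24.583°.
cos h₀ = −tan(+61.1°) tan(+24.583°) = -0.8287, h₀ = 2.5476 rad.
Bracket: h₀ sin ϕ sin δ + cos ϕ cos δ sin h₀ = 2.5476×0.87546×0.41601 + 0.48328×0.90936×0.55967 = 0.927836 + 0.245961 = 1.173797.
Q̄ = (S_0/π) × [bracket] = (589/π) × 1.173797 = 220.1 W/m².

Q̄ ≈ 220 W/m²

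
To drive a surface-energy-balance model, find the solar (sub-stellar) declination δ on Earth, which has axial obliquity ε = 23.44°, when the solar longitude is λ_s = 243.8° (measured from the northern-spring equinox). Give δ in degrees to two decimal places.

δ = -20.91°

sin δ = sin ε · sin λ_s = sin 23.44° × sin 243.8° = -0.356919.
δ = arcsin(-0.356919) = -20.91°.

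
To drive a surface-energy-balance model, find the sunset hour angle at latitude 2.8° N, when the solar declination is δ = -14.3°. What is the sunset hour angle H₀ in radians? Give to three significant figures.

cos H₀ = −tan φ · tan δ = −tan(+2.8°) × tan(-14.300°) = 0.0125, so H₀ = 1.5583 rad = 89.29°.

H₀ = 1.56 rad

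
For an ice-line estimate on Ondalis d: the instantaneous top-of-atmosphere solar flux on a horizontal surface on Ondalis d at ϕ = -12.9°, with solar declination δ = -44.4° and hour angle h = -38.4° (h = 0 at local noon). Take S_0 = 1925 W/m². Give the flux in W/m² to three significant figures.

cos θ_z = sin ϕ sin δ + cos ϕ cos δ cos h = 0.156200 + 0.545796 = 0.701996.
Flux = S_0 · cos θ_z = 1925 × 0.701996 = 1351 W/m².

1.35e+03 W/m²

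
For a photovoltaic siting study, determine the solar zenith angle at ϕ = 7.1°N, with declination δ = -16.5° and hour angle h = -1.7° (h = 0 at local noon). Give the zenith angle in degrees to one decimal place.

θ_z = 23.7°

cos θ_z = sin ϕ sin δ + cos ϕ cos δ cos h = -0.035105 + 0.951049 = 0.915944.
θ_z = arccos(0.915944) = 23.7°.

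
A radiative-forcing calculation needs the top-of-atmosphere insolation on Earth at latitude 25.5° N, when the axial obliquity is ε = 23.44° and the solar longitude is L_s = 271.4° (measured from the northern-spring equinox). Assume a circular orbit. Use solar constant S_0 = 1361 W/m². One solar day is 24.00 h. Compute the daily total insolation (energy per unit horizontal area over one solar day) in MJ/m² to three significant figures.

Solar declination: sin δ = sin ε · sin L_s = sin 23.44° × sin 271.4° = -0.39767, so δ = -23.433°.
cos h₀ = −tan(+25.5°) tan(-23.433°) = 0.2067, h₀ = 1.3626 rad.
Bracket: h₀ sin ϕ sin δ + cos ϕ cos δ sin h₀ = 1.3626×0.43051×-0.39767 + 0.90259×0.91753×0.97840 = -0.233278 + 0.810265 = 0.576987.
Q̄ = (S_0/π) × [bracket] = (1361/π) × 0.576987 = 249.96 W/m².
Daily total = Q̄ × 24.00 h × 3600 s/h = 249.96 × 24.00 × 3600 / 10⁶ = 21.60 MJ/m².

21.6 MJ/m²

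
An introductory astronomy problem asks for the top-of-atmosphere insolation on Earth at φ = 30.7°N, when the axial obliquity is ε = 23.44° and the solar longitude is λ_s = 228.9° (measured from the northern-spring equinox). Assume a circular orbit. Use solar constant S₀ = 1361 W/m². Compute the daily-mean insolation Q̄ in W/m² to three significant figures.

Solar declination: sin δ = sin ε · sin λ_s = sin 23.44° × sin 228.9° = -0.29976, so δ = -17.443°.
cos H₀ = −tan(+30.7°) tan(-17.443°) = 0.1866, H₀ = 1.3831 rad.
Bracket: H₀ sin φ sin δ + cos φ cos δ sin H₀ = 1.3831×0.51054×-0.29976 + 0.85985×0.95402×0.98244 = -0.211669 + 0.805909 = 0.594240.
Q̄ = (S₀/π) × [bracket] = (1361/π) × 0.594240 = 257.4 W/m².

Q̄ ≈ 257 W/m²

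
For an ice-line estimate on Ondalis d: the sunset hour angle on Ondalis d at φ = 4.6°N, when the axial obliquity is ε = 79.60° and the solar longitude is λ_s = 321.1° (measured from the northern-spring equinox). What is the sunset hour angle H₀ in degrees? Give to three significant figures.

Solar declination: sin δ = sin ε · sin λ_s = sin 79.60° × sin 321.1° = -0.61765, so δ = -38.144°.
cos H₀ = −tan φ · tan δ = −tan(+4.6°) × tan(-38.144°) = 0.0632, so H₀ = 1.5076 rad = 86.38°.

H₀ = 86.4°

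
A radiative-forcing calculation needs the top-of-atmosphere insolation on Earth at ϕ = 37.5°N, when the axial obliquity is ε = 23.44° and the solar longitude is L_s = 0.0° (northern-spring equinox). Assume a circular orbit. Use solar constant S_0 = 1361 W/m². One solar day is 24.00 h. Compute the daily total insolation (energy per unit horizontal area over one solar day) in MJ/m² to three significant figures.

29.7 MJ/m²

Solar declination: sin δ = sin ε · sin L_s = sin 23.44° × sin 0.0° = 0.00000, so δ = +0.000°.
cos h₀ = −tan(+37.5°) tan(+0.000°) = -0.0000, h₀ = 1.5708 rad.
Bracket: h₀ sin ϕ sin δ + cos ϕ cos δ sin h₀ = 1.5708×0.60876×0.00000 + 0.79335×1.00000×1.00000 = 0.000000 + 0.793350 = 0.793350.
Q̄ = (S_0/π) × [bracket] = (1361/π) × 0.793350 = 343.69 W/m².
Daily total = Q̄ × 24.00 h × 3600 s/h = 343.69 × 24.00 × 3600 / 10⁶ = 29.69 MJ/m².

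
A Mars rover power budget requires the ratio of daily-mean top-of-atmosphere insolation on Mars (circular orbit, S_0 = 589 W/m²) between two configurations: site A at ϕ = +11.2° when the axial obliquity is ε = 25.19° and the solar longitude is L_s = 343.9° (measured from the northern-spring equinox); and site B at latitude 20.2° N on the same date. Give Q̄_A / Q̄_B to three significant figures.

Q̄_A / Q̄_B ≈ 1.08

— Configuration A (ϕ=+11.2°):
Solar declination: sin δ = sin ε · sin L_s = sin 25.19° × sin 343.9° = -0.11803, so δ = -6.778°.
cos h₀ = −tan(+11.2°) tan(-6.778°) = 0.0235, h₀ = 1.5473 rad.
Bracket: h₀ sin ϕ sin δ + cos ϕ cos δ sin h₀ = 1.5473×0.19423×-0.11803 + 0.98096×0.99301×0.99972 = -0.035472 + 0.973830 = 0.938358.
Q̄ = (S_0/π) × [bracket] = (589/π) × 0.938358 = 175.93 W/m².
— Configuration B (ϕ=+20.2°):
cos h₀ = −tan(+20.2°) tan(-6.778°) = 0.0437, h₀ = 1.5270 rad.
Bracket: h₀ sin ϕ sin δ + cos ϕ cos δ sin h₀ = 1.5270×0.34530×-0.11803 + 0.93849×0.99301×0.99904 = -0.062234 + 0.931035 = 0.868801.
Q̄ = (S_0/π) × [bracket] = (589/π) × 0.868801 = 162.89 W/m².
Ratio Q̄_A / Q̄_B = 175.93 / 162.89 = 1.080.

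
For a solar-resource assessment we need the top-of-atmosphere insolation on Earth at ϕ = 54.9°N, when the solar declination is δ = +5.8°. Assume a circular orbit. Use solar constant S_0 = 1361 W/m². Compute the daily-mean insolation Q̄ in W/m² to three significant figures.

cos h₀ = −tan(+54.9°) tan(+5.800°) = -0.1445, h₀ = 1.7158 rad.
Bracket: h₀ sin ϕ sin δ + cos ϕ cos δ sin h₀ = 1.7158×0.81815×0.10106 + 0.57501×0.99488×0.98950 = 0.141866 + 0.566059 = 0.707925.
Q̄ = (S_0/π) × [bracket] = (1361/π) × 0.707925 = 306.7 W/m².

Q̄ ≈ 307 W/m²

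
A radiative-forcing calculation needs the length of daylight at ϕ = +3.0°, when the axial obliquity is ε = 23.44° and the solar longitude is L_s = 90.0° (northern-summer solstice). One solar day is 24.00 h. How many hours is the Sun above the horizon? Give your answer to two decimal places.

Solar declination: sin δ = sin ε · sin L_s = sin 23.44° × sin 90.0° = 0.39779, so δ = +23.440°.
cos h₀ = −tan ϕ · tan δ = −tan(+3.0°) × tan(+23.440°) = -0.0227, so h₀ = 1.5935 rad = 91.30°.
Daylight = 2h₀/(2π) × 24.00 h = (1.5935/π) × 24.00 = 12.17 h.

12.17 h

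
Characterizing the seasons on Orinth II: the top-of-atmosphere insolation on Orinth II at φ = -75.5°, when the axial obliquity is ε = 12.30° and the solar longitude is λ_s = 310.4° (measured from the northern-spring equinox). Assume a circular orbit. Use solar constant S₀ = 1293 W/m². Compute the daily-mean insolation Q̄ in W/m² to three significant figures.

Q̄ ≈ 225 W/m²

Solar declination: sin δ = sin ε · sin λ_s = sin 12.30° × sin 310.4° = -0.16223, so δ = -9.336°.
cos H₀ = −tan(-75.5°) tan(-9.336°) = -0.6357, H₀ = 2.2597 rad.
Bracket: H₀ sin φ sin δ + cos φ cos δ sin H₀ = 2.2597×-0.96815×-0.16223 + 0.25038×0.98675×0.77192 = 0.354915 + 0.190712 = 0.545627.
Q̄ = (S₀/π) × [bracket] = (1293/π) × 0.545627 = 224.6 W/m².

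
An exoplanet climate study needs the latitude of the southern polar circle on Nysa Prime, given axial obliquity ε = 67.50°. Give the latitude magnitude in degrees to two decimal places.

22.50°

The polar circle is the lowest latitude that experiences at least one full rotation of continuous darkness at the northern-summer solstice; it lies at |φ| = 90° − ε = 90° − 67.50° = 22.50°.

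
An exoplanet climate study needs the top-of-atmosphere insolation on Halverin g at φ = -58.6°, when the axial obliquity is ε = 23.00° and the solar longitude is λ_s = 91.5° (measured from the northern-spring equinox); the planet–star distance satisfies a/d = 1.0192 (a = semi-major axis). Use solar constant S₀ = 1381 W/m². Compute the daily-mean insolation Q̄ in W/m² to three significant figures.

Solar declination: sin δ = sin ε · sin λ_s = sin 23.00° × sin 91.5° = 0.39060, so δ = +22.992°.
cos H₀ = −tan(-58.6°) tan(+22.992°) = 0.6951, H₀ = 0.8022 rad.
Bracket: H₀ sin φ sin δ + cos φ cos δ sin H₀ = 0.8022×-0.85355×0.39060 + 0.52101×0.92056×0.71889 = -0.267451 + 0.344795 = 0.077344.
Inverse-square distance factor (a/d)² = 1.0192² = 1.038769.
Q̄ = (S₀/π) × 1.038769 × [bracket] = (1381/π) × 1.038769 × 0.077344 = 35.32 W/m².

Q̄ ≈ 35.3 W/m²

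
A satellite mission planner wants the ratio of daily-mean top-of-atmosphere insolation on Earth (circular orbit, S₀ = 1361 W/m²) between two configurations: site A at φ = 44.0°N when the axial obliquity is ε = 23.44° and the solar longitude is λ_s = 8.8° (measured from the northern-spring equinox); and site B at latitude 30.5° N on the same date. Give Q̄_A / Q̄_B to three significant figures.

— Configuration A (φ=+44.0°):
Solar declination: sin δ = sin ε · sin λ_s = sin 23.44° × sin 8.8° = 0.06086, so δ = +3.489°.
cos H₀ = −tan(+44.0°) tan(+3.489°) = -0.0589, H₀ = 1.6297 rad.
Bracket: H₀ sin φ sin δ + cos φ cos δ sin H₀ = 1.6297×0.69466×0.06086 + 0.71934×0.99815×0.99827 = 0.068899 + 0.716767 = 0.785666.
Q̄ = (S₀/π) × [bracket] = (1361/π) × 0.785666 = 340.37 W/m².
— Configuration B (φ=+30.5°):
cos H₀ = −tan(+30.5°) tan(+3.489°) = -0.0359, H₀ = 1.6067 rad.
Bracket: H₀ sin φ sin δ + cos φ cos δ sin H₀ = 1.6067×0.50754×0.06086 + 0.86163×0.99815×0.99935 = 0.049629 + 0.859477 = 0.909106.
Q̄ = (S₀/π) × [bracket] = (1361/π) × 0.909106 = 393.84 W/m².
Ratio Q̄_A / Q̄_B = 340.37 / 393.84 = 0.8642.

Q̄_A / Q̄_B ≈ 0.864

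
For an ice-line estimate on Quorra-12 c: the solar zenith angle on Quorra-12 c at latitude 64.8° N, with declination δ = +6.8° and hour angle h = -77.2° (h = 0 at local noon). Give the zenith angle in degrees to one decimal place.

cos θ_z = sin φ sin δ + cos φ cos δ cos h = 0.107135 + 0.093667 = 0.200802.
θ_z = arccos(0.200802) = 78.4°.

θ_z = 78.4°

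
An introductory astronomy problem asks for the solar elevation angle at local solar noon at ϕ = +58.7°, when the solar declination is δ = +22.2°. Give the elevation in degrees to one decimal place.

53.5°

At local noon the hour angle is zero, so the zenith angle equals |ϕ − δ| = |+58.7° − (+22.200°)| = 36.500°.
Elevation = 90° − 36.500° = 53.5°.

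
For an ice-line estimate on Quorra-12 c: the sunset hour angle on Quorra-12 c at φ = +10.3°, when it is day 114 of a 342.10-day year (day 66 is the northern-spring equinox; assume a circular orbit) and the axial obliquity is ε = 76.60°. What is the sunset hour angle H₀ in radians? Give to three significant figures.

Solar longitude: λ_s = 360° × (114 − 66)/342.10 = 50.512°.
sin δ = sin 76.60° × sin 50.512° = 0.75074, so δ = +48.655°.
cos H₀ = −tan φ · tan δ = −tan(+10.3°) × tan(+48.655°) = -0.2065, so H₀ = 1.7788 rad = 101.92°.

H₀ = 1.78 rad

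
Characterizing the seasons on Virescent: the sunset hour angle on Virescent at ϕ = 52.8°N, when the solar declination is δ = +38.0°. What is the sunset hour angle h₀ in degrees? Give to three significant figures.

h₀ = 180°

Sunrise equation: cos h₀ = −tan ϕ · tan δ = -1.0293 ≤ −1, so the host star never sets (polar day) and h₀ = π.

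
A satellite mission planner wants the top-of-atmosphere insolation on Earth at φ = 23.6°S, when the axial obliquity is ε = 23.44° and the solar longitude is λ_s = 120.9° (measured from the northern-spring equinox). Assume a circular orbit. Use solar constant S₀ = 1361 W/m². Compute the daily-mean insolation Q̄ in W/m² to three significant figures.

Q̄ ≈ 285 W/m²

Solar declination: sin δ = sin ε · sin λ_s = sin 23.44° × sin 120.9° = 0.34133, so δ = +19.958°.
cos H₀ = −tan(-23.6°) tan(+19.958°) = 0.1587, H₀ = 1.4115 rad.
Bracket: H₀ sin φ sin δ + cos φ cos δ sin H₀ = 1.4115×-0.40035×0.34133 + 0.91636×0.93994×0.98733 = -0.192884 + 0.850410 = 0.657526.
Q̄ = (S₀/π) × [bracket] = (1361/π) × 0.657526 = 284.9 W/m².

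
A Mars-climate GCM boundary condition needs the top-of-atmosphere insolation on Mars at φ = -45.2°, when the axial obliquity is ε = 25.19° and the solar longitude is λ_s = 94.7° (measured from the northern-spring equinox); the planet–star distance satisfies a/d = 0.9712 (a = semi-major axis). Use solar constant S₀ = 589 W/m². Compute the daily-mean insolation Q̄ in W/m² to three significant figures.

Solar declination: sin δ = sin ε · sin λ_s = sin 25.19° × sin 94.7° = 0.42419, so δ = +25.099°.
cos H₀ = −tan(-45.2°) tan(+25.099°) = 0.4717, H₀ = 1.0796 rad.
Bracket: H₀ sin φ sin δ + cos φ cos δ sin H₀ = 1.0796×-0.70957×0.42419 + 0.70463×0.90557×0.88176 = -0.324952 + 0.562644 = 0.237692.
Inverse-square distance factor (a/d)² = 0.9712² = 0.943229.
Q̄ = (S₀/π) × 0.943229 × [bracket] = (589/π) × 0.943229 × 0.237692 = 42.03 W/m².

Q̄ ≈ 42.0 W/m²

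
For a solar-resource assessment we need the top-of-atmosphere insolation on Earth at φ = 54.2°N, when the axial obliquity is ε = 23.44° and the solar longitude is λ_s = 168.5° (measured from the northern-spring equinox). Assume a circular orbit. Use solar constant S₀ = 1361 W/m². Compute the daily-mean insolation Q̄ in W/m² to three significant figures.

Q̄ ≈ 298 W/m²

Solar declination: sin δ = sin ε · sin λ_s = sin 23.44° × sin 168.5° = 0.07931, so δ = +4.549°.
cos H₀ = −tan(+54.2°) tan(+4.549°) = -0.1103, H₀ = 1.6813 rad.
Bracket: H₀ sin φ sin δ + cos φ cos δ sin H₀ = 1.6813×0.81106×0.07931 + 0.58496×0.99685×0.99390 = 0.108150 + 0.579560 = 0.687710.
Q̄ = (S₀/π) × [bracket] = (1361/π) × 0.687710 = 297.9 W/m².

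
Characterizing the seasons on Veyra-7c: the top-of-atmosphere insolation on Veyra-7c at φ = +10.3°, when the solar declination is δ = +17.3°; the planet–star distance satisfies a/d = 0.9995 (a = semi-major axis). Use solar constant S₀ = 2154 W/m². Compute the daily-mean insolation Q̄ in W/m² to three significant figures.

Q̄ ≈ 702 W/m²

cos H₀ = −tan(+10.3°) tan(+17.300°) = -0.0566, H₀ = 1.6274 rad.
Bracket: H₀ sin φ sin δ + cos φ cos δ sin H₀ = 1.6274×0.17880×0.29737 + 0.98389×0.95476×0.99840 = 0.086528 + 0.937876 = 1.024404.
Inverse-square distance factor (a/d)² = 0.9995² = 0.999000.
Q̄ = (S₀/π) × 0.999000 × [bracket] = (2154/π) × 0.999000 × 1.024404 = 701.7 W/m².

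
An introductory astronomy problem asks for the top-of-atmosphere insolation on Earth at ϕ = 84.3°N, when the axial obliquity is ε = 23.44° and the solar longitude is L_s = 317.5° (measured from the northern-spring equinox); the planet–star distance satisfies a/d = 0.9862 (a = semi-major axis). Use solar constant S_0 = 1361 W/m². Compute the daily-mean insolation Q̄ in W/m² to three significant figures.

Solar declination: sin δ = sin ε · sin L_s = sin 23.44° × sin 317.5° = -0.26874, so δ = -15.589°.
cos h₀ = −tan(+84.3°) tan(-15.589°) = 2.7953 ≥ 1 ⇒ polar night, h₀ = 0 and Q̄ = 0.
Inverse-square distance factor (a/d)² = 0.9862² = 0.972590.

Q̄ ≈ 0.00 W/m²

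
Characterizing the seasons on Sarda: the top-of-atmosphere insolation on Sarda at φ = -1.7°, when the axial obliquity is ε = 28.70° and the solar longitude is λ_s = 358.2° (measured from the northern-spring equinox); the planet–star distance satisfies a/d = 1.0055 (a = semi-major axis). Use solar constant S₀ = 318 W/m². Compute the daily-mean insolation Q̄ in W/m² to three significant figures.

Solar declination: sin δ = sin ε · sin λ_s = sin 28.70° × sin 358.2° = -0.01508, so δ = -0.864°.
cos H₀ = −tan(-1.7°) tan(-0.864°) = -0.0004, H₀ = 1.5712 rad.
Bracket: H₀ sin φ sin δ + cos φ cos δ sin H₀ = 1.5712×-0.02967×-0.01508 + 0.99956×0.99989×1.00000 = 0.000703 + 0.999450 = 1.000153.
Inverse-square distance factor (a/d)² = 1.0055² = 1.011030.
Q̄ = (S₀/π) × 1.011030 × [bracket] = (318/π) × 1.011030 × 1.000153 = 102.4 W/m².

Q̄ ≈ 102 W/m²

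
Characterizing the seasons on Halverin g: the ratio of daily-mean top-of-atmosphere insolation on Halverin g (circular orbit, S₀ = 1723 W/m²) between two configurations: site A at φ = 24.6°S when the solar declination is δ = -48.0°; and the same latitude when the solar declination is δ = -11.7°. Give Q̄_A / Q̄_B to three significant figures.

Q̄_A / Q̄_B ≈ 1.14

— Configuration A (φ=-24.6°):
cos H₀ = −tan(-24.6°) tan(-48.000°) = -0.5085, H₀ = 2.1042 rad.
Bracket: H₀ sin φ sin δ + cos φ cos δ sin H₀ = 2.1042×-0.41628×-0.74314 + 0.90924×0.66913×0.86107 = 0.650943 + 0.523875 = 1.174818.
Q̄ = (S₀/π) × [bracket] = (1723/π) × 1.174818 = 644.33 W/m².
— Configuration B (φ=-24.6°):
cos H₀ = −tan(-24.6°) tan(-11.700°) = -0.0948, H₀ = 1.6658 rad.
Bracket: H₀ sin φ sin δ + cos φ cos δ sin H₀ = 1.6658×-0.41628×-0.20279 + 0.90924×0.97922×0.99550 = 0.140623 + 0.886339 = 1.026962.
Q̄ = (S₀/π) × [bracket] = (1723/π) × 1.026962 = 563.24 W/m².
Ratio Q̄_A / Q̄_B = 644.33 / 563.24 = 1.144.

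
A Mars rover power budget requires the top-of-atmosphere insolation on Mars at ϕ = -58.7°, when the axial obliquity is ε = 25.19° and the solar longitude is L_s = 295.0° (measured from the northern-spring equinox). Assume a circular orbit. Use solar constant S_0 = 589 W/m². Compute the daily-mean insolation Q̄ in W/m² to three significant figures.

Solar declination: sin δ = sin ε · sin L_s = sin 25.19° × sin 295.0° = -0.38574, so δ = -22.690°.
cos h₀ = −tan(-58.7°) tan(-22.690°) = -0.6877, h₀ = 2.3291 rad.
Bracket: h₀ sin ϕ sin δ + cos ϕ cos δ sin h₀ = 2.3291×-0.85446×-0.38574 + 0.51952×0.92261×0.72603 = 0.767670 + 0.347997 = 1.115667.
Q̄ = (S_0/π) × [bracket] = (589/π) × 1.115667 = 209.2 W/m².

Q̄ ≈ 209 W/m²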